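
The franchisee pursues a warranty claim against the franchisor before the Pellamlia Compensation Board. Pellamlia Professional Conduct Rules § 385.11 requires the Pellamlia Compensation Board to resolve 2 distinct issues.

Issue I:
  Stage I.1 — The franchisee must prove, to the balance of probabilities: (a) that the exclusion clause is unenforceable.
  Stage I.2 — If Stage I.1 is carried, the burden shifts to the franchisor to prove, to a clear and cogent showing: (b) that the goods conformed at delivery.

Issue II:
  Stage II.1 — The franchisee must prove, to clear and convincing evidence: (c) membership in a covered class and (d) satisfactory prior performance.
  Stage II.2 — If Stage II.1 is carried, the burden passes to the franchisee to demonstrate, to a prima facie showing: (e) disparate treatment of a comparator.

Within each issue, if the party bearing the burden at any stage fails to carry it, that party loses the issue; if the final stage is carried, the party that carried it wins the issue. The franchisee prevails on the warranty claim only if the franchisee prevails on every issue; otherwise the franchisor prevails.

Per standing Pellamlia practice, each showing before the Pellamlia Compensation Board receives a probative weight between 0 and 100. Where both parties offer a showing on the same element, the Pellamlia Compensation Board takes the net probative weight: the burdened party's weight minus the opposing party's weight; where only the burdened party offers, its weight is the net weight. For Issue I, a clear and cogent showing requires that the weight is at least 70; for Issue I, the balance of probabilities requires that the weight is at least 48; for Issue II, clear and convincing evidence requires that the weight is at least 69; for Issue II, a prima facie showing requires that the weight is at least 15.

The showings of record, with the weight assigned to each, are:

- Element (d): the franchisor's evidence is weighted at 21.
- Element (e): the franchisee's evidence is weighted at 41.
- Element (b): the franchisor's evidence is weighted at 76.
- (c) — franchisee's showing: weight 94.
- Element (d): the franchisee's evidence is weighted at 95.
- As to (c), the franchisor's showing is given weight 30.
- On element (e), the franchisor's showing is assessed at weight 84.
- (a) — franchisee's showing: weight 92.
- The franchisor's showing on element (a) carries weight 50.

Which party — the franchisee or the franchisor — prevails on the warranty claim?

— Issue I —
At Stage I.1 the franchisee must meet the balance of probabilities (weight is at least 48): on (a) the weight is 92 less the opposing 50 gives net 42, < 48, so (a) does not meet the standard.
  The franchisee does not carry Stage I.1.
The franchisor prevails on this issue.
— Issue II —
Stage II.1 — burden on franchisee; standard: clear and convincing evidence (weight is at least 69).
    (c): 94 − 30 = 64 < 69 [not met]
    (d): 95 − 21 = 74 ≥ 69 [met]
  Stage II.1 not carried; the franchisee fails its burden.
The franchisor prevails on this issue.
Per-issue: Issue I → franchisor; Issue II → franchisor. The franchisee must prevail on every issue; overall, the franchisor prevails.

franchisor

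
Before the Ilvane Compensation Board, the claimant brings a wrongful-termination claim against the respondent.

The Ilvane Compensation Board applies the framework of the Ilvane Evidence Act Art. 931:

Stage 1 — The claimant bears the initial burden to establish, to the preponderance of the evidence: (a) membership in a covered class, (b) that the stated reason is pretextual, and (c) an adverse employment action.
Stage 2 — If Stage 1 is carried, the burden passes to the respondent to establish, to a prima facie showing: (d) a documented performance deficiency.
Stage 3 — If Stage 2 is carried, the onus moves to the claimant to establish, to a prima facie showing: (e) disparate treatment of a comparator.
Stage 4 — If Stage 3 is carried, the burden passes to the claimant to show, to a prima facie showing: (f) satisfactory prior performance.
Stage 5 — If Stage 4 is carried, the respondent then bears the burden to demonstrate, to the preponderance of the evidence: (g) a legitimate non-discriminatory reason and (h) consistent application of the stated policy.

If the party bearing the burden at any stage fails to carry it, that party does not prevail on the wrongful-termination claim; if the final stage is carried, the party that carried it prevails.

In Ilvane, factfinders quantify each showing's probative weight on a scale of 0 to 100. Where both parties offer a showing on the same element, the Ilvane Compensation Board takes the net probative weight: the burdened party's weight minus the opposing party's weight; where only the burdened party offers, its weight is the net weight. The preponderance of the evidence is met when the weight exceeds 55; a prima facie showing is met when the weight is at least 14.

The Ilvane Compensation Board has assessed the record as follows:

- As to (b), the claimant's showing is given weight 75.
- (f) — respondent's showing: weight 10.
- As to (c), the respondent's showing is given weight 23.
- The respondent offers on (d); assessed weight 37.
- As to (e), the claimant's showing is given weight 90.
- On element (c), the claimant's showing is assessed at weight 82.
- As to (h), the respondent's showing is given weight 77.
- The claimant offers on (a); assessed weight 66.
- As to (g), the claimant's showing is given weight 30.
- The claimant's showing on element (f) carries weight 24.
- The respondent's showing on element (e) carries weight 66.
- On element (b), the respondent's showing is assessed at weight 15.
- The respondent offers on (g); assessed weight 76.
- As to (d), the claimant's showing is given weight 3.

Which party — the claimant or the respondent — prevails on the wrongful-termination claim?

claimant

Stage 1 — burden on claimant; standard: the preponderance of the evidence (weight exceeds 55).
    (a): 66 > 55 [met]
    (b): 75 − 15 = 60 > 55 [met]
    (c): 82 − 23 = 59 > 55 [met]
  The claimant carries Stage 1; the respondent now bears the burden.
Stage 2 — burden on respondent; standard: a prima facie showing (weight is at least 14).
    (d): 37 − 3 = 34 ≥ 14 [met]
  Stage 2 is satisfied; the onus moves to the claimant.
Stage 3 — burden on claimant; standard: a prima facie showing (weight is at least 14).
    (e): 90 − 66 = 24 ≥ 14 [met]
  Stage 3 is satisfied; the claimant continues to bear the burden.
Stage 4 — burden on claimant; standard: a prima facie showing (weight is at least 14).
    (f): 24 − 10 = 14 ≥ 14 [met]
  All elements met. The burden passes to the respondent.
Stage 5 — burden on respondent; standard: the preponderance of the evidence (weight exceeds 55).
    (g): 76 − 30 = 46 ≤ 55 [not met]
    (h): 77 > 55 [met]
  Not every element is met, so the respondent fails to carry Stage 5.
The claimant prevails.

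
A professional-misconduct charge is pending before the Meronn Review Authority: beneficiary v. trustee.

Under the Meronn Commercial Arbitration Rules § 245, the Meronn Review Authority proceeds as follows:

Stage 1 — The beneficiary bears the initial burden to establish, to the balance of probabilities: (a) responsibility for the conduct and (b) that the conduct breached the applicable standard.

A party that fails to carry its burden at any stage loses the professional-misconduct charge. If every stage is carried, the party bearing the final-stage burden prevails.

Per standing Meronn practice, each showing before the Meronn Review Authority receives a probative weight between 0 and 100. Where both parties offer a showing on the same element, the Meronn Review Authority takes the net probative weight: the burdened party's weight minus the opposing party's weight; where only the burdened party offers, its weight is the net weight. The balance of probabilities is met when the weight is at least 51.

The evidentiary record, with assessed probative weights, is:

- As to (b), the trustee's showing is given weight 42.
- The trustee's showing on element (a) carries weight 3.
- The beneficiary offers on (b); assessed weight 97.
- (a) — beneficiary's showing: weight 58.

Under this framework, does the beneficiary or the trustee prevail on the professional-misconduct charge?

Stage 1 — burden on beneficiary; standard: the balance of probabilities (weight is at least 51).
    (a): 58 − 3 = 55 ≥ 51 [met]
    (b): 97 − 42 = 55 ≥ 51 [met]
  All elements met at the final stage.
With every stage satisfied, the beneficiary prevails.

beneficiary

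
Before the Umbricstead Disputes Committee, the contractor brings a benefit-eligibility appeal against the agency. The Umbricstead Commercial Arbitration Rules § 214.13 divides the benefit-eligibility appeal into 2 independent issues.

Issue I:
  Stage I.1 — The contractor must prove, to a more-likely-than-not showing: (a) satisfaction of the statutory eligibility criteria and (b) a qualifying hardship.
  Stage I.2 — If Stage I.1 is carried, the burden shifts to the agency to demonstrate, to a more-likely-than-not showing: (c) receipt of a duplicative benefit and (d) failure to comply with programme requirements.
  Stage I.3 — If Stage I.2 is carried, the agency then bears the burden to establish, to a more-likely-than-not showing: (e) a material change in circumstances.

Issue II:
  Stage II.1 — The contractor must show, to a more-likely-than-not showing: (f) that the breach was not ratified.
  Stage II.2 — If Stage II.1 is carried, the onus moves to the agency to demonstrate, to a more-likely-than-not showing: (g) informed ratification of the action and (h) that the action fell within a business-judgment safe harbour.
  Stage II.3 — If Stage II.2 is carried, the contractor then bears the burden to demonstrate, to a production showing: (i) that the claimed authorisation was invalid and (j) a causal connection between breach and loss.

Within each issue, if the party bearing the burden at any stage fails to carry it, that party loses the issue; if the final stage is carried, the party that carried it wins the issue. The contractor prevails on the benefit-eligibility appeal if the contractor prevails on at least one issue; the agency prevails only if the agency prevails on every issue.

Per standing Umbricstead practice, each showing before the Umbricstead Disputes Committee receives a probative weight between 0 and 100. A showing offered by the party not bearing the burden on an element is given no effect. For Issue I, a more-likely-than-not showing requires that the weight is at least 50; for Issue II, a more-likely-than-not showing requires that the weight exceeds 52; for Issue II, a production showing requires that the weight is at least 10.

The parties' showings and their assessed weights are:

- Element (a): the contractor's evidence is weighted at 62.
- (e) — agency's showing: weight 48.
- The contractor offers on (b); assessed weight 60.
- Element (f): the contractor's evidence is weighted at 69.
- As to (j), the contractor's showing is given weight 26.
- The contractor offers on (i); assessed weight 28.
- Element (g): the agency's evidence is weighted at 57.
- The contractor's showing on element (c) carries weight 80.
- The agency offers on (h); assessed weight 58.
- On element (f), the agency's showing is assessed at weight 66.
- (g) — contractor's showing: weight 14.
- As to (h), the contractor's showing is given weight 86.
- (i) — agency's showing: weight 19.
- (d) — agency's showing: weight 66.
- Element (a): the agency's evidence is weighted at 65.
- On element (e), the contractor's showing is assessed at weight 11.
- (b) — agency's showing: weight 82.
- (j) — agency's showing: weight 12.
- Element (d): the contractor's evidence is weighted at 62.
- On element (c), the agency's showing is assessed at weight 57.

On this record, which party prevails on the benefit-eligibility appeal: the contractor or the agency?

contractor

— Issue I —
Stage I.1 — burden on contractor; standard: a more-likely-than-not showing (weight is at least 50).
    (a): 62 (agency's 65 disregarded) ≥ 50 [met]
    (b): 60 (agency's 82 disregarded) ≥ 50 [met]
  All elements met. The burden passes to the agency.
Stage I.2 — burden on agency; standard: a more-likely-than-not showing (weight is at least 50).
    (c): 57 (contractor's 80 disregarded) ≥ 50 [met]
    (d): 66 (contractor's 62 disregarded) ≥ 50 [met]
  All elements met. The agency retains the burden for Stage I.3.
Stage I.3 — burden on agency; standard: a more-likely-than-not showing (weight is at least 50).
    (e): 48 (contractor's 11 disregarded) < 50 [not met]
  Not every element is met, so the agency fails to carry Stage I.3.
So the contractor prevails on this issue.
— Issue II —
At Stage II.1 the contractor must meet a more-likely-than-not showing (weight exceeds 52): on (f) the weight is 69 (the agency's 66 is given no effect), > 52, so (f) meets the standard.
  Stage II.1 carried; the burden shifts to the agency.
At Stage II.2 the agency must meet a more-likely-than-not showing (weight exceeds 52): on (g) the weight is 57 (the contractor's 14 is given no effect), which does exceed 52, so (g) meets the standard; on (h) the weight is 58 (the contractor's 86 is given no effect), > 52, so (h) meets the standard.
  Stage II.2 is satisfied; the onus moves to the contractor.
At Stage II.3 the contractor must meet a production showing (weight is at least 10): on (i) the weight is 28 (the agency's 19 is given no effect), which does reach 10, so (i) meets the standard; on (j) the weight is 26 (the agency's 12 is given no effect), which does reach 10, so (j) meets the standard.
  All elements met at the final stage.
With every stage satisfied, the contractor prevails on this issue.
Per-issue: Issue I → contractor; Issue II → contractor. The contractor must prevail on at least one issue; overall, the contractor prevails.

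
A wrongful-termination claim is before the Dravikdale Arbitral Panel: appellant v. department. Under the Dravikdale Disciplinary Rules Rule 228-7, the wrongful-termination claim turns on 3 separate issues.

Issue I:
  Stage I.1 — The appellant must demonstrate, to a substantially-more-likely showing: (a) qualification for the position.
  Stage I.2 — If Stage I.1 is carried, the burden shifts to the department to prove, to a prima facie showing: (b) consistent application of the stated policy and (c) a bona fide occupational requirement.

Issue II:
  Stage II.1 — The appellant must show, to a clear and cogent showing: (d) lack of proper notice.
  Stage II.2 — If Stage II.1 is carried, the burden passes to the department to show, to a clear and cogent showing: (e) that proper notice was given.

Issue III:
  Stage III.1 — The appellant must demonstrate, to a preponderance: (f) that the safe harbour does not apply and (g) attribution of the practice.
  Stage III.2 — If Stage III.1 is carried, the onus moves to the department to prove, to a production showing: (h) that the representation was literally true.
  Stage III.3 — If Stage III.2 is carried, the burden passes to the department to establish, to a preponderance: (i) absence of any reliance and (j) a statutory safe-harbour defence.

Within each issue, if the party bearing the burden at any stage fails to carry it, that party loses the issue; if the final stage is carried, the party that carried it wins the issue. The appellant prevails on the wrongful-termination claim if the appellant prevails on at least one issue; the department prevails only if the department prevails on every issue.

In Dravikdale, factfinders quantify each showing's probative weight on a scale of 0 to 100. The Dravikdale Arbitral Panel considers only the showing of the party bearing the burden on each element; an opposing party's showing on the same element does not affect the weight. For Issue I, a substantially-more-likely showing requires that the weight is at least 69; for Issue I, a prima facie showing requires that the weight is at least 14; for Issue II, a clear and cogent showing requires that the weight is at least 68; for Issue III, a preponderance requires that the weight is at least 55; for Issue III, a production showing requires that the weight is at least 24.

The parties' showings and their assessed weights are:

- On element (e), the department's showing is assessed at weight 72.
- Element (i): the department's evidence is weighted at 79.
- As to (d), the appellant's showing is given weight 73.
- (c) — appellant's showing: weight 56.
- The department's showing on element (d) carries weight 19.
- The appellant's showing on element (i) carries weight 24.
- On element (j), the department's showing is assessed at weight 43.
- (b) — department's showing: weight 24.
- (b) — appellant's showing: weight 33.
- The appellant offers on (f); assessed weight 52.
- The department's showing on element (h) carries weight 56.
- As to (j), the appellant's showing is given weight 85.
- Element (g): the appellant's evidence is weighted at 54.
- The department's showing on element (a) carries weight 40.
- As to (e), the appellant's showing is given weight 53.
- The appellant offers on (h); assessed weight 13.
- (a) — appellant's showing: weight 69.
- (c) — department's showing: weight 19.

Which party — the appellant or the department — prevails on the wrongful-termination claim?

department

— Issue I —
Stage I.1 — burden on appellant; standard: a substantially-more-likely showing (weight is at least 69).
    (a): 69 (department's 40 disregarded) ≥ 69 [met]
  Stage I.1 carried; the burden shifts to the department.
Stage I.2 — burden on department; standard: a prima facie showing (weight is at least 14).
    (b): 24 (appellant's 33 disregarded) ≥ 14 [met]
    (c): 19 (appellant's 56 disregarded) ≥ 14 [met]
  All elements met at the final stage.
With every stage satisfied, the department prevails on this issue.
— Issue II —
Stage II.1 (appellant, a clear and cogent showing, weight is at least 68): (d) 73 (department's 19 disregarded) ≥ 68 — meets.
  All elements met. The burden passes to the department.
Stage II.2 (department, a clear and cogent showing, weight is at least 68): (e) 72 (appellant's 53 disregarded) ≥ 68 — meets.
  Stage II.2 carried; the final stage is satisfied.
Every stage carried; the department prevails on this issue.
— Issue III —
At Stage III.1 the appellant must meet a preponderance (weight is at least 55): on (f) the weight is 52, which does not reach 55, so (f) does not meet the standard; on (g) the weight is 54, < 55, so (g) does not meet the standard.
  The appellant does not carry Stage III.1.
The analysis ends at Stage III.1; the department prevails on this issue.
Per-issue: Issue I → department; Issue II → department; Issue III → department. The appellant must prevail on at least one issue; overall, the department prevails.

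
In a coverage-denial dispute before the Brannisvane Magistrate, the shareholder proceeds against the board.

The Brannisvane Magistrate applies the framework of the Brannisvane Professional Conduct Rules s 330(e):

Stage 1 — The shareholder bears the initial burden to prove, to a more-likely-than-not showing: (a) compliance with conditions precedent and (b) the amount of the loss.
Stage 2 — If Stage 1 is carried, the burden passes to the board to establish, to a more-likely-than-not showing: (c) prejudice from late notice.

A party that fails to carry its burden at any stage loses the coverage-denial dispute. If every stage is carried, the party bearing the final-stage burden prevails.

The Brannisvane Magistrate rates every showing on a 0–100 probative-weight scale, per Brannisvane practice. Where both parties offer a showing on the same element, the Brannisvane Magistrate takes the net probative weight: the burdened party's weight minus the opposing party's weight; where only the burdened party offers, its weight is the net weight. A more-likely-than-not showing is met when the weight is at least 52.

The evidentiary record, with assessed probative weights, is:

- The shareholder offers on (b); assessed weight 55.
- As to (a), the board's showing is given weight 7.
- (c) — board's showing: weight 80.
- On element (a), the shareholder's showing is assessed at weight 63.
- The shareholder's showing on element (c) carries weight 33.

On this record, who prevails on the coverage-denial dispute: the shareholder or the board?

shareholder

Stage 1 (shareholder, a more-likely-than-not showing, weight is at least 52): (a) net 63−7=56 ≥ 52 — meets; (b) 55 ≥ 52 — meets.
  All elements met. The burden passes to the board.
Stage 2 (board, a more-likely-than-not showing, weight is at least 52): (c) net 80−33=47 < 52 — fails.
  Stage 2 not carried; the board fails its burden.
So the shareholder prevails.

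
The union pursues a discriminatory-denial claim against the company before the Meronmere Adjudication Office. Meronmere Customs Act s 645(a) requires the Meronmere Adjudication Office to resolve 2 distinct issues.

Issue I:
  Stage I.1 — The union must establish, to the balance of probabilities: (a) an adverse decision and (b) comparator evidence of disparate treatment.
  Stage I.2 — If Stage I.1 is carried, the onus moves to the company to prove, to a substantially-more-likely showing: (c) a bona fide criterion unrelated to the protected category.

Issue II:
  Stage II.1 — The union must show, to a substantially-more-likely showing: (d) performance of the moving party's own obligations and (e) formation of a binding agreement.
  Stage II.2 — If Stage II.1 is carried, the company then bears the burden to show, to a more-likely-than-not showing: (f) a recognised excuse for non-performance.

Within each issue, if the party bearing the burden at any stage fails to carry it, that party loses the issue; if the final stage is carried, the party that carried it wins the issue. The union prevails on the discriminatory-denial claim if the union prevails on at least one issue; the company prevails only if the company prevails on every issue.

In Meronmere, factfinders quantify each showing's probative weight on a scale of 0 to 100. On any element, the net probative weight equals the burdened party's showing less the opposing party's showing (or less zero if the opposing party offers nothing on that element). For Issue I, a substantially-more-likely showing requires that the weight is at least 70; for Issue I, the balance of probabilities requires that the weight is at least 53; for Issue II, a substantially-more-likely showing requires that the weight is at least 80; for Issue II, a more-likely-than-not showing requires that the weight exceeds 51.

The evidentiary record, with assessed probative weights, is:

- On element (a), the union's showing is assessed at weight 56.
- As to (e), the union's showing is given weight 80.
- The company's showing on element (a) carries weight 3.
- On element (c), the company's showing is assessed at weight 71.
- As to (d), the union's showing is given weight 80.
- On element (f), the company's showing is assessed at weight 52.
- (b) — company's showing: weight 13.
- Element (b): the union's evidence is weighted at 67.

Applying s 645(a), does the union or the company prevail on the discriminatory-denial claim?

company

— Issue I —
Stage I.1 — burden on union; standard: the balance of probabilities (weight is at least 53).
    (a): 56 − 3 = 53 ≥ 53 [met]
    (b): 67 − 13 = 54 ≥ 53 [met]
  All elements met. The burden passes to the company.
Stage I.2 — burden on company; standard: a substantially-more-likely showing (weight is at least 70).
    (c): 71 ≥ 70 [met]
  The company carries the last stage.
Every stage carried; the company prevails on this issue.
— Issue II —
Stage II.1 (union, a substantially-more-likely showing, weight is at least 80): (d) 80 ≥ 80 — meets; (e) 80 ≥ 80 — meets.
  Stage II.1 is satisfied; the onus moves to the company.
Stage II.2 (company, a more-likely-than-not showing, weight exceeds 51): (f) 52 > 51 — meets.
  Stage II.2 carried; the final stage is satisfied.
All stages carried — the company prevails on this issue.
Per-issue: Issue I → company; Issue II → company. The union must prevail on at least one issue; overall, the company prevails.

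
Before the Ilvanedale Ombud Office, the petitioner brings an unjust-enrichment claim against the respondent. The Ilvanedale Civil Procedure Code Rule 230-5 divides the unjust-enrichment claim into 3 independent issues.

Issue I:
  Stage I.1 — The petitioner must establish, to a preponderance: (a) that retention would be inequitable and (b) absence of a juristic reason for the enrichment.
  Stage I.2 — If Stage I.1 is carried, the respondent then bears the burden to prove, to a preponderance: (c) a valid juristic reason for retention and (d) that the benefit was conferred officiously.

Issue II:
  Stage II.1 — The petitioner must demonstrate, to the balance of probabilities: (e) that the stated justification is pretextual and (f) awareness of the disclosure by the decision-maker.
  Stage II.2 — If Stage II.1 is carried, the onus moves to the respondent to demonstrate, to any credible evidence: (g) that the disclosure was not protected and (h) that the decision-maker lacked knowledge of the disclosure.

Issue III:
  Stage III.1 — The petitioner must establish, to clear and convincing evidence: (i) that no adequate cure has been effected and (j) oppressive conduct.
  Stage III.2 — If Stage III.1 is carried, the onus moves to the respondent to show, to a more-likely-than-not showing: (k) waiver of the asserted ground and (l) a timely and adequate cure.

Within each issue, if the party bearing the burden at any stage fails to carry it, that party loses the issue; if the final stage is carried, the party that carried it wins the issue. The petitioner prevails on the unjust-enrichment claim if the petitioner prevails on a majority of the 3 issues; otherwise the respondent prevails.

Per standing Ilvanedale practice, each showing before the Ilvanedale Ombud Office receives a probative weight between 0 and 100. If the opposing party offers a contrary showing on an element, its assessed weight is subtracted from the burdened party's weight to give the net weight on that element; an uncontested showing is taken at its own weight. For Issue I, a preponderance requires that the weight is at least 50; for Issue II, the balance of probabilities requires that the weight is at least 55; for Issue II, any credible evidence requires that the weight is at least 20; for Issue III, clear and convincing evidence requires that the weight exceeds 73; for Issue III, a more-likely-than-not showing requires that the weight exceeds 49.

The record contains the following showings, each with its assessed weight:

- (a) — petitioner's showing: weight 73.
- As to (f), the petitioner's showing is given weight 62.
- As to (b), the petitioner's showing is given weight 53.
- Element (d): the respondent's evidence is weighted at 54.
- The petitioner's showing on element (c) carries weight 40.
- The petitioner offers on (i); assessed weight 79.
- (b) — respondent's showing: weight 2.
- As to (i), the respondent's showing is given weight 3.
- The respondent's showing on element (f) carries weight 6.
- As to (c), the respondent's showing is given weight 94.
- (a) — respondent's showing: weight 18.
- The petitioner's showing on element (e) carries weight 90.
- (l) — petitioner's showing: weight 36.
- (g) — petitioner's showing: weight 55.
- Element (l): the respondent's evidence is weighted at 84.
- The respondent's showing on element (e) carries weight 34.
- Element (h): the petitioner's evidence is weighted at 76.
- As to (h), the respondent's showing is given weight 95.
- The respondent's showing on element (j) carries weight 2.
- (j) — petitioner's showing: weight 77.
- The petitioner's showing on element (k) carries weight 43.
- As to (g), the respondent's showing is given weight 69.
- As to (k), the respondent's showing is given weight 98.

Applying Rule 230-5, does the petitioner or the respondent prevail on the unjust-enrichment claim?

— Issue I —
Stage I.1 (petitioner, a preponderance, weight is at least 50): (a) net 73−18=55 ≥ 50 — meets; (b) net 53−2=51 ≥ 50 — meets.
  Stage I.1 carried; the burden shifts to the respondent.
Stage I.2 (respondent, a preponderance, weight is at least 50): (c) net 94−40=54 ≥ 50 — meets; (d) 54 ≥ 50 — meets.
  The respondent carries the last stage.
All stages carried — the respondent prevails on this issue.
— Issue II —
Stage II.1 — burden on petitioner; standard: the balance of probabilities (weight is at least 55).
    (e): 90 − 34 = 56 ≥ 55 [met]
    (f): 62 − 6 = 56 ≥ 55 [met]
  Stage II.1 is satisfied; the onus moves to the respondent.
Stage II.2 — burden on respondent; standard: any credible evidence (weight is at least 20).
    (g): 69 − 55 = 14 < 20 [not met]
    (h): 95 − 76 = 19 < 20 [not met]
  Stage II.2 not carried; the respondent fails its burden.
The analysis ends at Stage II.2; the petitioner prevails on this issue.
— Issue III —
Stage III.1 (petitioner, clear and convincing evidence, weight exceeds 73): (i) net 79−3=76 > 73 — meets; (j) net 77−2=75 > 73 — meets.
  Stage III.1 carried; the burden shifts to the respondent.
Stage III.2 (respondent, a more-likely-than-not showing, weight exceeds 49): (k) net 98−43=55 > 49 — meets; (l) net 84−36=48 ≤ 49 — fails.
  Stage III.2 not carried; the respondent fails its burden.
The petitioner prevails on this issue.
Per-issue: Issue I → respondent; Issue II → petitioner; Issue III → petitioner. The petitioner must prevail on a majority of issues; overall, the petitioner prevails.

petitioner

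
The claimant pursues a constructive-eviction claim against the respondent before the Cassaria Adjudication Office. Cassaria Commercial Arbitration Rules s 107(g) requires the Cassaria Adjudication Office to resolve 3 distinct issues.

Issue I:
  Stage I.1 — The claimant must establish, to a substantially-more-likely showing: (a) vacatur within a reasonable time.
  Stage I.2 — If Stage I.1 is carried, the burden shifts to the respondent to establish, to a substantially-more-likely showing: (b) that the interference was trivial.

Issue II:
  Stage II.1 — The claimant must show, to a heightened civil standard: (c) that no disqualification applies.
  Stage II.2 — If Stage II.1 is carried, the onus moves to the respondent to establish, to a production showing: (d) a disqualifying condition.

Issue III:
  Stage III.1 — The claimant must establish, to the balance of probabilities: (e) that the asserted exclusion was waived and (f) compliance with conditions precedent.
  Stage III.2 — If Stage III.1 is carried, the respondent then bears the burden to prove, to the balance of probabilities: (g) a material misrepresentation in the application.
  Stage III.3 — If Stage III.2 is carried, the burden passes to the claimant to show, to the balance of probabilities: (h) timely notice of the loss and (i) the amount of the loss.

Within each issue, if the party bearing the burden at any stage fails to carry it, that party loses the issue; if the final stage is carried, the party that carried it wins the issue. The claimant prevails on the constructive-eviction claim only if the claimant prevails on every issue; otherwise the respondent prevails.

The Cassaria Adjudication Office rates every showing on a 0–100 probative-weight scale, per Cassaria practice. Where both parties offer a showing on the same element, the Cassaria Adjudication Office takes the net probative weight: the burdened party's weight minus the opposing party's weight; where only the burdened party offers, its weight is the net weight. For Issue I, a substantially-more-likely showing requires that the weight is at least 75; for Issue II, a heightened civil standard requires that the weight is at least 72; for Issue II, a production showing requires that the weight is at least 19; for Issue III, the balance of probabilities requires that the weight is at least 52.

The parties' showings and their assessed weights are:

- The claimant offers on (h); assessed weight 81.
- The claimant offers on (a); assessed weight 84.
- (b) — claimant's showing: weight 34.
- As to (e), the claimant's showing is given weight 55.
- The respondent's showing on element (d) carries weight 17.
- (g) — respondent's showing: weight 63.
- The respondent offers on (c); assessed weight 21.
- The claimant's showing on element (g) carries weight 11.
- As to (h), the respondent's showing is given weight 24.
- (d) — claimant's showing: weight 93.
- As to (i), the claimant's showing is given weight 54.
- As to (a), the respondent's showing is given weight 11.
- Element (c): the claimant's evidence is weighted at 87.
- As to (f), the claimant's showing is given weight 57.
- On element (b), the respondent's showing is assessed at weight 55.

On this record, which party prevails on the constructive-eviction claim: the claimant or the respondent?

respondent

— Issue I —
Stage I.1 (claimant, a substantially-more-likely showing, weight is at least 75): (a) net 84−11=73 < 75 — fails.
  The claimant does not carry Stage I.1.
The analysis ends at Stage I.1; the respondent prevails on this issue.
— Issue II —
Stage II.1 (claimant, a heightened civil standard, weight is at least 72): (c) net 87−21=66 < 72 — fails.
  Stage II.1 not carried; the claimant fails its burden.
The respondent prevails on this issue.
— Issue III —
At Stage III.1 the claimant must meet the balance of probabilities (weight is at least 52): on (e) the weight is 55, ≥ 52, so (e) meets the standard; on (f) the weight is 57, which does reach 52, so (f) meets the standard.
  All elements met. The burden passes to the respondent.
At Stage III.2 the respondent must meet the balance of probabilities (weight is at least 52): on (g) the weight is 63 less the opposing 11 gives net 52, ≥ 52, so (g) meets the standard.
  Stage III.2 is satisfied; the onus moves to the claimant.
At Stage III.3 the claimant must meet the balance of probabilities (weight is at least 52): on (h) the weight is 81 less the opposing 24 gives net 57, which does reach 52, so (h) meets the standard; on (i) the weight is 54, ≥ 52, so (i) meets the standard.
  The claimant carries the last stage.
All stages carried — the claimant prevails on this issue.
Per-issue: Issue I → respondent; Issue II → respondent; Issue III → claimant. The claimant must prevail on every issue; overall, the respondent prevails.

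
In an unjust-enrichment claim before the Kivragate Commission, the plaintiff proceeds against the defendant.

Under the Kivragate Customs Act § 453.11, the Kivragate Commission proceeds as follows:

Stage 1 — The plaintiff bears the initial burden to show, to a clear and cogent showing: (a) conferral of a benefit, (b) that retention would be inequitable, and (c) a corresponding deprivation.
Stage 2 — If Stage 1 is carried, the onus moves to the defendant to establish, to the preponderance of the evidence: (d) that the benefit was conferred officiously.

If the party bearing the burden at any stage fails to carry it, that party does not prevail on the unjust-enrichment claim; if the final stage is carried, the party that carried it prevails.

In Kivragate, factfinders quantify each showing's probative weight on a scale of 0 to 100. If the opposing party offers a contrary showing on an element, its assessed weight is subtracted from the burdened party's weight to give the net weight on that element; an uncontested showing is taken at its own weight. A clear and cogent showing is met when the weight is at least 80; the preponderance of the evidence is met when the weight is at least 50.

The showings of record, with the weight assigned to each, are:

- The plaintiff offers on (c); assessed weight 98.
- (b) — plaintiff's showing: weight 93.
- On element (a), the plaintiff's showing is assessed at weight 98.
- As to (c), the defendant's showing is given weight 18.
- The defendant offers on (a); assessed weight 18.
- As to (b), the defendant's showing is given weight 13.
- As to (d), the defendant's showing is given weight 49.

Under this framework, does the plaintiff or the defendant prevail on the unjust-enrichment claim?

plaintiff

Stage 1 — burden on plaintiff; standard: a clear and cogent showing (weight is at least 80).
    (a): 98 − 18 = 80 ≥ 80 [met]
    (b): 93 − 13 = 80 ≥ 80 [met]
    (c): 98 − 18 = 80 ≥ 80 [met]
  All elements met. The burden passes to the defendant.
Stage 2 — burden on defendant; standard: the preponderance of the evidence (weight is at least 50).
    (d): 49 < 50 [not met]
  The defendant does not carry Stage 2.
The plaintiff prevails.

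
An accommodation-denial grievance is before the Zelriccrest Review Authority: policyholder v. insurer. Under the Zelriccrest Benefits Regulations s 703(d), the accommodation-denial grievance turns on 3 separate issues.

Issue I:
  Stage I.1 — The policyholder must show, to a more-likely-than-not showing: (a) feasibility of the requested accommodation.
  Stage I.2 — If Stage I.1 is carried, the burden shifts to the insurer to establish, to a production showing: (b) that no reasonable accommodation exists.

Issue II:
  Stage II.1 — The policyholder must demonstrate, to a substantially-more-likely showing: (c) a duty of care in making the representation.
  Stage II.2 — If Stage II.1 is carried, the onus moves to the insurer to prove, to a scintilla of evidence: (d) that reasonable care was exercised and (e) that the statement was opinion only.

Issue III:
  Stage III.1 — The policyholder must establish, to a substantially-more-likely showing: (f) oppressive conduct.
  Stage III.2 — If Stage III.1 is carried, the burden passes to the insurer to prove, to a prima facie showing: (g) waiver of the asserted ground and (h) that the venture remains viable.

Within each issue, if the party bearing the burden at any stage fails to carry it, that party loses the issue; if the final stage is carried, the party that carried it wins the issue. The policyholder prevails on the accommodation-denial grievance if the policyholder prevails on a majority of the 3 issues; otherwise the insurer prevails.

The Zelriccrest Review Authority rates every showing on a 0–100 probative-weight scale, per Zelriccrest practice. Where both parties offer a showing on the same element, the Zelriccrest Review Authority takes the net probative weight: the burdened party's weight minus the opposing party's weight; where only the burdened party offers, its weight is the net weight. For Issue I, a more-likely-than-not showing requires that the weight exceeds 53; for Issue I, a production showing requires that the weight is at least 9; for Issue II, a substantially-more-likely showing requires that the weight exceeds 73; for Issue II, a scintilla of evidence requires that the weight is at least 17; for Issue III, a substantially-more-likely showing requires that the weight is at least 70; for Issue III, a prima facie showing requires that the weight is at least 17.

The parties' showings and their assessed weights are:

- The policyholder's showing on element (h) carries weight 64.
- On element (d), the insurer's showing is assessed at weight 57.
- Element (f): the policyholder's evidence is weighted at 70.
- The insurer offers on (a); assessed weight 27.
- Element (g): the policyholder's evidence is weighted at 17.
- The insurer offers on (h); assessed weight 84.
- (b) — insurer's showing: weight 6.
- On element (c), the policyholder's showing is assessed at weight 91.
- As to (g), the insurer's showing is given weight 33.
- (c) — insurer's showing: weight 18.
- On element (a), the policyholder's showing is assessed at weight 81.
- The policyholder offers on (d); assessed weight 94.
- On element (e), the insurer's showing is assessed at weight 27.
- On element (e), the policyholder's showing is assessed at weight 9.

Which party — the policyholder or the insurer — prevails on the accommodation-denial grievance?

policyholder

— Issue I —
Stage I.1 (policyholder, a more-likely-than-not showing, weight exceeds 53): (a) net 81−27=54 > 53 — meets.
  All elements met. The burden passes to the insurer.
Stage I.2 (insurer, a production showing, weight is at least 9): (b) 6 < 9 — fails.
  The insurer does not carry Stage I.2.
The policyholder prevails on this issue.
— Issue II —
Stage II.1 — burden on policyholder; standard: a substantially-more-likely showing (weight exceeds 73).
    (c): 91 − 18 = 73 ≤ 73 [not met]
  Stage II.1 not carried; the policyholder fails its burden.
So the insurer prevails on this issue.
— Issue III —
Stage III.1 — burden on policyholder; standard: a substantially-more-likely showing (weight is at least 70).
    (f): 70 ≥ 70 [met]
  The policyholder carries Stage III.1; the insurer now bears the burden.
Stage III.2 — burden on insurer; standard: a prima facie showing (weight is at least 17).
    (g): 33 − 17 = 16 < 17 [not met]
    (h): 84 − 64 = 20 ≥ 17 [met]
  The insurer does not carry Stage III.2.
The analysis ends at Stage III.2; the policyholder prevails on this issue.
Per-issue: Issue I → policyholder; Issue II → insurer; Issue III → policyholder. The policyholder must prevail on a majority of issues; overall, the policyholder prevails.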